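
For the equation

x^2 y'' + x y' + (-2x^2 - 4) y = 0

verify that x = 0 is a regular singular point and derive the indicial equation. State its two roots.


Divide by x^2 to reach normal form y'' + P_1(x) y' + P_2(x) y = 0 with P_1(x) = 1/x and P_2(x) = -2 - 4/x^2.
x = 0 is a singular point because the y'-coefficient 1/x has a pole at x = 0 and the y-coefficient -2 - 4/x^2 has a pole at x = 0.
It is a regular singular point because x P_1(x) = p(x) = 1 and x^2 P_2(x) = q(x) = -2x^2 - 4 are polynomials, hence analytic at x = 0.
p(0) = 1,  q(0) = -4.
Indicial equation: r(r-1) + p(0) r + q(0) = 0, i.e. r^2 + (p(0) - 1) r + q(0) = 0, i.e. r^2 - 4 = 0.
Discriminant: (0)^2 - 4(-4) = 16, so r = (0 ± 4)/2.
Solving: r_1 = 2, r_2 = -2.

indicial: r^2 - 4 = 0; roots r_1 = 2, r_2 = -2


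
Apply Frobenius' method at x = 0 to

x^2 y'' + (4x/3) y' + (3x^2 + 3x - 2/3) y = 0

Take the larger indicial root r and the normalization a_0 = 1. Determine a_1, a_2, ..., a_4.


Write in Frobenius form y'' + (p(x)/x) y' + (q(x)/x^2) y = 0:
  p(x) = 4/3,  q(x) = 3x^2 + 3x - 2/3.
Indicial equation: r(r-1) + (4/3) r + (-2/3) = 0 -> roots r_1 = 2/3, r_2 = -1.
Take r = r_1 = 2/3. Let y(x) = x^r sum_{n>=0} a_n x^n with a_0 = 1.
Substitute y = x^r sum a_n x^n and match x^{r+n}. The recurrence is
  D(n) a_n + 3 a_{n-1} + 3 a_{n-2} = 0,  where D(n) = (r+n)(r+n-1) + (4/3)(r+n) + (-2/3).
  a_n = [-3 a_{n-1} - 3 a_{n-2}] / D(n).
Since the indicial polynomial factors as (r - r_1)(r - r_2), D(n) = (r_1 + n - r_1)(r_1 + n - r_2) = n(n + 5/3).
Evaluating step by step (a_0 = 1):
  n = 1: D(1) = 1(1 + 5/3) = 8/3; numerator = -3(1) = -3; a_1 = (-3)/(8/3) = -9/8
  n = 2: D(2) = 2(2 + 5/3) = 22/3; numerator = -3(-9/8) - 3(1) = 3/8; a_2 = (3/8)/(22/3) = 9/176
  n = 3: D(3) = 3(3 + 5/3) = 14; numerator = -3(9/176) - 3(-9/8) = 567/176; a_3 = (567/176)/(14) = 81/352
  n = 4: D(4) = 4(4 + 5/3) = 68/3; numerator = -3(81/352) - 3(9/176) = -27/32; a_4 = (-27/32)/(68/3) = -81/2176

r = 2/3; a_0 = 1; a_1 = -9/8; a_2 = 9/176; a_3 = 81/352; a_4 = -81/2176


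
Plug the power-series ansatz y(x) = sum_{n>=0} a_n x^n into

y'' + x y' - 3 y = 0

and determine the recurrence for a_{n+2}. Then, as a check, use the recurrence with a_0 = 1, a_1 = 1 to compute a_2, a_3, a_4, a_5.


Substitute y = sum_n a_n x^n.
y''(x) has coefficient (n+2)(n+1) a_{n+2} at x^n;
x y'(x) has coefficient n a_n at x^n (shift);
-3 y(x) has coefficient -3 a_n at x^n.
Matching x^n: (n+2)(n+1) a_{n+2} + (n - 3) a_n = 0.
Thus a_{n+2} = (-n + 3) / ((n+1)(n+2)) * a_n.

Check with a_0 = 1, a_1 = 1 (apply the recurrence for n = 0, 1, 2, 3): a_0 = 1, a_1 = 1, a_2 = 3/2, a_3 = 1/3, a_4 = 1/8, a_5 = 0.

a_(n+2) = (-n + 3) / ((n+1)(n+2)) * a_n; check: a_0 = 1, a_1 = 1, a_2 = 3/2, a_3 = 1/3, a_4 = 1/8, a_5 = 0


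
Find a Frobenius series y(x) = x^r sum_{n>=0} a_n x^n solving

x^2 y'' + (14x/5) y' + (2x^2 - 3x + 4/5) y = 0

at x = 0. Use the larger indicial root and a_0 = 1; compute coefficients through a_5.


Write in Frobenius form y'' + (p(x)/x) y' + (q(x)/x^2) y = 0:
  p(x) = 14/5,  q(x) = 2x^2 - 3x + 4/5.
Indicial equation: r(r-1) + (14/5) r + (4/5) = 0 -> roots r_1 = -4/5, r_2 = -1.
Take r = r_1 = -4/5. Let y(x) = x^r sum_{n>=0} a_n x^n with a_0 = 1.
Substitute y = x^r sum a_n x^n and match x^{r+n}. The recurrence is
  D(n) a_n - 3 a_{n-1} + 2 a_{n-2} = 0,  where D(n) = (r+n)(r+n-1) + (14/5)(r+n) + (4/5).
  a_n = [3 a_{n-1} - 2 a_{n-2}] / D(n).
Since the indicial polynomial factors as (r - r_1)(r - r_2), D(n) = (r_1 + n - r_1)(r_1 + n - r_2) = n(n + 1/5).
Evaluating step by step (a_0 = 1):
  n = 1: D(1) = 1(1 + 1/5) = 6/5; numerator = 3(1) = 3; a_1 = (3)/(6/5) = 5/2
  n = 2: D(2) = 2(2 + 1/5) = 22/5; numerator = 3(5/2) - 2(1) = 11/2; a_2 = (11/2)/(22/5) = 5/4
  n = 3: D(3) = 3(3 + 1/5) = 48/5; numerator = 3(5/4) - 2(5/2) = -5/4; a_3 = (-5/4)/(48/5) = -25/192
  n = 4: D(4) = 4(4 + 1/5) = 84/5; numerator = 3(-25/192) - 2(5/4) = -185/64; a_4 = (-185/64)/(84/5) = -925/5376
  n = 5: D(5) = 5(5 + 1/5) = 26; numerator = 3(-925/5376) - 2(-25/192) = -1375/5376; a_5 = (-1375/5376)/(26) = -1375/139776

r = -4/5; a_0 = 1; a_1 = 5/2; a_2 = 5/4; a_3 = -25/192; a_4 = -925/5376; a_5 = -1375/139776


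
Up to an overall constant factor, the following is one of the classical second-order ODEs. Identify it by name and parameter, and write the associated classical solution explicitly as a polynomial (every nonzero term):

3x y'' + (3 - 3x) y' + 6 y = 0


All three coefficients share the factor 3; dividing through by 3 gives  x y'' + (1 - x) y' + 2 y = 0.
This matches the Laguerre equation x y'' + (1 - x) y' + n y = 0 with n = 2; the polynomial solution is L_2(x).
With y = sum_k a_k x^k, matching x^k gives (k+1)k a_{k+1} + (k+1) a_{k+1} - k a_k + n a_k = 0, i.e. (k+1)^2 a_{k+1} = (k - n) a_k = (k - 2) a_k. The right side vanishes at k = 2, so the series terminates at degree 2.
Standard normalization L_n(0) = 1 gives a_0 = 1. Work upward with a_{k+1} = (k - 2) a_k / (k+1)^2:
  a_1 = (0 - 2)(1) / 1^2 = -2/1 = -2
  a_2 = (1 - 2)(-2) / 2^2 = 2/4 = 1/2
Hence L_2(x) = x^2/2 - 2 x + 1.

L_2(x); series = x^2/2 - 2 x + 1


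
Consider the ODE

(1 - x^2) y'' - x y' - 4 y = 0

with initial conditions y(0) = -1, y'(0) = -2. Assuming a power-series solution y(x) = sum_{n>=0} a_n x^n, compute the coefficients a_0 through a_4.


Ansatz: y(x) = sum_{n>=0} a_n x^n, so y'(x) = sum_{n>=1} n a_n x^(n-1) and y''(x) = sum_{n>=2} n(n-1) a_n x^(n-2).
Substitute into P(x) y'' + Q(x) y' + R(x) y = 0 with P(x) = 1 - x^2, Q(x) = -x, R(x) = -4, and match powers of x.
Initial conditions: a_0 = -1, a_1 = -2.
Setting the coefficient of each power of x to zero and solving order by order (substituting the coefficients already found):
  x^0: 2 a_2 - 4 a_0 = 0  ->  2 a_2 = 4 a_0 = -4  ->  a_2 = -2
  x^1: 6 a_3 - 5 a_1 = 0  ->  6 a_3 = 5 a_1 = -10  ->  a_3 = -5/3
  x^2: 12 a_4 - 8 a_2 = 0  ->  12 a_4 = 8 a_2 = -16  ->  a_4 = -4/3
Truncated series: y(x) = -1 - 2 x - 2 x^2 - (5/3) x^3 - (4/3) x^4 + O(x^5).

a_0 = -1; a_1 = -2; a_2 = -2; a_3 = -5/3; a_4 = -4/3


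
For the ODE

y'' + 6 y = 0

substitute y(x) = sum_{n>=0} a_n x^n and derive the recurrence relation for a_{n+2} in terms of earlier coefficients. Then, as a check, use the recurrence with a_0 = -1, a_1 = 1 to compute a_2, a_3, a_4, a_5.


Substitute y = sum_n a_n x^n into y'' + (const) y = 0.
y''(x) = sum_{n>=0} (n+2)(n+1) a_{n+2} x^n.
The ODE becomes sum_n [(n+2)(n+1) a_{n+2} + 6 a_n] x^n = 0.
Setting each coefficient to zero gives the recurrence:
  (n+2)(n+1) a_{n+2} + 6 a_n = 0,
  a_{n+2} = -6 / ((n+1)(n+2)) a_n.

Check with a_0 = -1, a_1 = 1 (apply the recurrence for n = 0, 1, 2, 3): a_0 = -1, a_1 = 1, a_2 = 3, a_3 = -1, a_4 = -3/2, a_5 = 3/10.

a_{n+2} = -6/((n+1)(n+2)) * a_n; check: a_0 = -1, a_1 = 1, a_2 = 3, a_3 = -1, a_4 = -3/2, a_5 = 3/10


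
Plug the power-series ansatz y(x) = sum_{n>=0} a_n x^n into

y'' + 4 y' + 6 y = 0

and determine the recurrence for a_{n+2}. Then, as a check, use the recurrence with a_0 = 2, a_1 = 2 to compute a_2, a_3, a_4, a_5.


Substitute y = sum_n a_n x^n.
y''(x) has coefficient (n+2)(n+1) a_{n+2} at x^n;
4 y'(x) has coefficient 4 (n+1) a_{n+1} at x^n;
6 y(x) has coefficient 6 a_n at x^n.
Matching x^n: (n+2)(n+1) a_{n+2} + 4 (n+1) a_{n+1} + 6 a_n = 0.
Thus a_{n+2} = [-4 (n+1) a_{n+1} - 6 a_n] / ((n+1)(n+2)).

Check with a_0 = 2, a_1 = 2 (apply the recurrence for n = 0, 1, 2, 3): a_0 = 2, a_1 = 2, a_2 = -10, a_3 = 34/3, a_4 = -19/3, a_5 = 5/3.

a_(n+2) = [-4 (n+1) a_(n+1) - 6 a_n] / ((n+1)(n+2)); check: a_0 = 2, a_1 = 2, a_2 = -10, a_3 = 34/3, a_4 = -19/3, a_5 = 5/3


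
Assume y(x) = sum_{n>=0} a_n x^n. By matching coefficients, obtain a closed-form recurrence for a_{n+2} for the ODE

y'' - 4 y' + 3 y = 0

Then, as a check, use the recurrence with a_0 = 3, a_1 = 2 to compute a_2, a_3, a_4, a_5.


Substitute y = sum_n a_n x^n.
y''(x) has coefficient (n+2)(n+1) a_{n+2} at x^n;
-4 y'(x) has coefficient -4 (n+1) a_{n+1} at x^n;
3 y(x) has coefficient 3 a_n at x^n.
Matching x^n: (n+2)(n+1) a_{n+2} - 4 (n+1) a_{n+1} + 3 a_n = 0.
Thus a_{n+2} = [4 (n+1) a_{n+1} - 3 a_n] / ((n+1)(n+2)).

Check with a_0 = 3, a_1 = 2 (apply the recurrence for n = 0, 1, 2, 3): a_0 = 3, a_1 = 2, a_2 = -1/2, a_3 = -5/3, a_4 = -37/24, a_5 = -59/60.

a_(n+2) = [4 (n+1) a_(n+1) - 3 a_n] / ((n+1)(n+2)); check: a_0 = 3, a_1 = 2, a_2 = -1/2, a_3 = -5/3, a_4 = -37/24, a_5 = -59/60


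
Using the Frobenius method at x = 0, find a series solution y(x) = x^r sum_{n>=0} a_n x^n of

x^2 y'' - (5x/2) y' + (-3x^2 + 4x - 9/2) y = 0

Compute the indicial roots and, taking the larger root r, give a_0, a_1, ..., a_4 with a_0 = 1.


Write in Frobenius form y'' + (p(x)/x) y' + (q(x)/x^2) y = 0:
  p(x) = -5/2,  q(x) = -3x^2 + 4x - 9/2.
Indicial equation: r(r-1) + (-5/2) r + (-9/2) = 0 -> roots r_1 = 9/2, r_2 = -1.
Take r = r_1 = 9/2. Let y(x) = x^r sum_{n>=0} a_n x^n with a_0 = 1.
Substitute y = x^r sum a_n x^n and match x^{r+n}. The recurrence is
  D(n) a_n + 4 a_{n-1} - 3 a_{n-2} = 0,  where D(n) = (r+n)(r+n-1) + (-5/2)(r+n) + (-9/2).
  a_n = [-4 a_{n-1} + 3 a_{n-2}] / D(n).
Since the indicial polynomial factors as (r - r_1)(r - r_2), D(n) = (r_1 + n - r_1)(r_1 + n - r_2) = n(n + 11/2).
Evaluating step by step (a_0 = 1):
  n = 1: D(1) = 1(1 + 11/2) = 13/2; numerator = -4(1) = -4; a_1 = (-4)/(13/2) = -8/13
  n = 2: D(2) = 2(2 + 11/2) = 15; numerator = -4(-8/13) + 3(1) = 71/13; a_2 = (71/13)/(15) = 71/195
  n = 3: D(3) = 3(3 + 11/2) = 51/2; numerator = -4(71/195) + 3(-8/13) = -644/195; a_3 = (-644/195)/(51/2) = -1288/9945
  n = 4: D(4) = 4(4 + 11/2) = 38; numerator = -4(-1288/9945) + 3(71/195) = 3203/1989; a_4 = (3203/1989)/(38) = 3203/75582

r = 9/2; a_0 = 1; a_1 = -8/13; a_2 = 71/195; a_3 = -1288/9945; a_4 = 3203/75582


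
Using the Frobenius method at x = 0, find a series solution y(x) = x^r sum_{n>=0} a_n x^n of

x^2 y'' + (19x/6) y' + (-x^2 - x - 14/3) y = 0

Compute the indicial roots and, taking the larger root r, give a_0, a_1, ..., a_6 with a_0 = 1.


Write in Frobenius form y'' + (p(x)/x) y' + (q(x)/x^2) y = 0:
  p(x) = 19/6,  q(x) = -x^2 - x - 14/3.
Indicial equation: r(r-1) + (19/6) r + (-14/3) = 0 -> roots r_1 = 4/3, r_2 = -7/2.
Take r = r_1 = 4/3. Let y(x) = x^r sum_{n>=0} a_n x^n with a_0 = 1.
Substitute y = x^r sum a_n x^n and match x^{r+n}. The recurrence is
  D(n) a_n - 1 a_{n-1} - 1 a_{n-2} = 0,  where D(n) = (r+n)(r+n-1) + (19/6)(r+n) + (-14/3).
  a_n = [1 a_{n-1} + 1 a_{n-2}] / D(n).
Since the indicial polynomial factors as (r - r_1)(r - r_2), D(n) = (r_1 + n - r_1)(r_1 + n - r_2) = n(n + 29/6).
Evaluating step by step (a_0 = 1):
  n = 1: D(1) = 1(1 + 29/6) = 35/6; numerator = 1(1) = 1; a_1 = (1)/(35/6) = 6/35
  n = 2: D(2) = 2(2 + 29/6) = 41/3; numerator = 1(6/35) + 1(1) = 41/35; a_2 = (41/35)/(41/3) = 3/35
  n = 3: D(3) = 3(3 + 29/6) = 47/2; numerator = 1(3/35) + 1(6/35) = 9/35; a_3 = (9/35)/(47/2) = 18/1645
  n = 4: D(4) = 4(4 + 29/6) = 106/3; numerator = 1(18/1645) + 1(3/35) = 159/1645; a_4 = (159/1645)/(106/3) = 9/3290
  n = 5: D(5) = 5(5 + 29/6) = 295/6; numerator = 1(9/3290) + 1(18/1645) = 9/658; a_5 = (9/658)/(295/6) = 27/97055
  n = 6: D(6) = 6(6 + 29/6) = 65; numerator = 1(27/97055) + 1(9/3290) = 117/38822; a_6 = (117/38822)/(65) = 9/194110

r = 4/3; a_0 = 1; a_1 = 6/35; a_2 = 3/35; a_3 = 18/1645; a_4 = 9/3290; a_5 = 27/97055; a_6 = 9/194110


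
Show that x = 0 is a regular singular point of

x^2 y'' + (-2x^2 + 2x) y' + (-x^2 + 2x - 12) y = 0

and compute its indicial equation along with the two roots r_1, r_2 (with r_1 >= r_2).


Divide by x^2 to reach normal form y'' + P_1(x) y' + P_2(x) y = 0 with P_1(x) = -2 + 2/x and P_2(x) = -1 + 2/x - 12/x^2.
x = 0 is a singular point because the y'-coefficient -2 + 2/x has a pole at x = 0 and the y-coefficient -1 + 2/x - 12/x^2 has a pole at x = 0.
It is a regular singular point because x P_1(x) = p(x) = 2 - 2x and x^2 P_2(x) = q(x) = -x^2 + 2x - 12 are polynomials, hence analytic at x = 0.
p(0) = 2,  q(0) = -12.
Indicial equation: r(r-1) + p(0) r + q(0) = 0, i.e. r^2 + (p(0) - 1) r + q(0) = 0, i.e. r^2 + 1 r - 12 = 0.
Discriminant: (1)^2 - 4(-12) = 49, so r = (-1 ± 7)/2.
Solving: r_1 = 3, r_2 = -4.

indicial: r^2 + 1 r - 12 = 0; roots r_1 = 3, r_2 = -4


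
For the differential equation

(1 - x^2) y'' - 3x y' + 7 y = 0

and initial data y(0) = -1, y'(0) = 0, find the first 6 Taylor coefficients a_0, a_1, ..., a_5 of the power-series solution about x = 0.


Ansatz: y(x) = sum_{n>=0} a_n x^n, so y'(x) = sum_{n>=1} n a_n x^(n-1) and y''(x) = sum_{n>=2} n(n-1) a_n x^(n-2).
Substitute into P(x) y'' + Q(x) y' + R(x) y = 0 with P(x) = 1 - x^2, Q(x) = -3x, R(x) = 7, and match powers of x.
Initial conditions: a_0 = -1, a_1 = 0.
Setting the coefficient of each power of x to zero and solving order by order (substituting the coefficients already found):
  x^0: 2 a_2 + 7 a_0 = 0  ->  2 a_2 = -7 a_0 = 7  ->  a_2 = 7/2
  x^1: 6 a_3 + 4 a_1 = 0  ->  6 a_3 = -4 a_1 = 0  ->  a_3 = 0
  x^2: 12 a_4 - a_2 = 0  ->  12 a_4 = a_2 = 7/2  ->  a_4 = 7/24
  x^3: 20 a_5 - 8 a_3 = 0  ->  20 a_5 = 8 a_3 = 0  ->  a_5 = 0
Truncated series: y(x) = -1 + (7/2) x^2 + (7/24) x^4 + O(x^6).

a_0 = -1; a_1 = 0; a_2 = 7/2; a_3 = 0; a_4 = 7/24; a_5 = 0


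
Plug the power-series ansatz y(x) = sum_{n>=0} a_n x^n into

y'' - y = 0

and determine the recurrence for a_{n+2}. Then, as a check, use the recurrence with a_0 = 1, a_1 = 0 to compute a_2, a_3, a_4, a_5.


Substitute y = sum_n a_n x^n into y'' + (const) y = 0.
y''(x) = sum_{n>=0} (n+2)(n+1) a_{n+2} x^n.
The ODE becomes sum_n [(n+2)(n+1) a_{n+2} - 1 a_n] x^n = 0.
Setting each coefficient to zero gives the recurrence:
  (n+2)(n+1) a_{n+2} - 1 a_n = 0,
  a_{n+2} = 1 / ((n+1)(n+2)) a_n.

Check with a_0 = 1, a_1 = 0 (apply the recurrence for n = 0, 1, 2, 3): a_0 = 1, a_1 = 0, a_2 = 1/2, a_3 = 0, a_4 = 1/24, a_5 = 0.

a_{n+2} = 1/((n+1)(n+2)) * a_n; check: a_0 = 1, a_1 = 0, a_2 = 1/2, a_3 = 0, a_4 = 1/24, a_5 = 0


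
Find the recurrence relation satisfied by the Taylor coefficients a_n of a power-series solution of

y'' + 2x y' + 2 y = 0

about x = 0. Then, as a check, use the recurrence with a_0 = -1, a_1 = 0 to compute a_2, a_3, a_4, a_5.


Substitute y = sum_n a_n x^n.
y''(x) has coefficient (n+2)(n+1) a_{n+2} at x^n;
2 x y'(x) has coefficient 2 n a_n at x^n (shift);
2 y(x) has coefficient 2 a_n at x^n.
Matching x^n: (n+2)(n+1) a_{n+2} + (2n + 2) a_n = 0.
Thus a_{n+2} = (-2n - 2) / ((n+1)(n+2)) * a_n.

Check with a_0 = -1, a_1 = 0 (apply the recurrence for n = 0, 1, 2, 3): a_0 = -1, a_1 = 0, a_2 = 1, a_3 = 0, a_4 = -1/2, a_5 = 0.

a_(n+2) = (-2n - 2) / ((n+1)(n+2)) * a_n; check: a_0 = -1, a_1 = 0, a_2 = 1, a_3 = 0, a_4 = -1/2, a_5 = 0


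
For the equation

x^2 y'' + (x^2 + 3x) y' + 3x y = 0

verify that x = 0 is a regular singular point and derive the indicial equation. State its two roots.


Divide by x^2 to reach normal form y'' + P_1(x) y' + P_2(x) y = 0 with P_1(x) = 1 + 3/x and P_2(x) = 3/x.
x = 0 is a singular point because the y'-coefficient 1 + 3/x has a pole at x = 0 and the y-coefficient 3/x has a pole at x = 0.
It is a regular singular point because x P_1(x) = p(x) = x + 3 and x^2 P_2(x) = q(x) = 3x are polynomials, hence analytic at x = 0.
p(0) = 3,  q(0) = 0.
Indicial equation: r(r-1) + p(0) r + q(0) = 0, i.e. r^2 + (p(0) - 1) r + q(0) = 0, i.e. r^2 + 2 r = 0.
Discriminant: (2)^2 - 4(0) = 4, so r = (-2 ± 2)/2.
Solving: r_1 = 0, r_2 = -2.

indicial: r^2 + 2 r = 0; roots r_1 = 0, r_2 = -2


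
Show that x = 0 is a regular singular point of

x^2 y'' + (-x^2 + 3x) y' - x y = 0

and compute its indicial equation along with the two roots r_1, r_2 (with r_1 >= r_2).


Divide by x^2 to reach normal form y'' + P_1(x) y' + P_2(x) y = 0 with P_1(x) = -1 + 3/x and P_2(x) = -1/x.
x = 0 is a singular point because the y'-coefficient -1 + 3/x has a pole at x = 0 and the y-coefficient -1/x has a pole at x = 0.
It is a regular singular point because x P_1(x) = p(x) = 3 - x and x^2 P_2(x) = q(x) = -x are polynomials, hence analytic at x = 0.
p(0) = 3,  q(0) = 0.
Indicial equation: r(r-1) + p(0) r + q(0) = 0, i.e. r^2 + (p(0) - 1) r + q(0) = 0, i.e. r^2 + 2 r = 0.
Discriminant: (2)^2 - 4(0) = 4, so r = (-2 ± 2)/2.
Solving: r_1 = 0, r_2 = -2.

indicial: r^2 + 2 r = 0; roots r_1 = 0, r_2 = -2


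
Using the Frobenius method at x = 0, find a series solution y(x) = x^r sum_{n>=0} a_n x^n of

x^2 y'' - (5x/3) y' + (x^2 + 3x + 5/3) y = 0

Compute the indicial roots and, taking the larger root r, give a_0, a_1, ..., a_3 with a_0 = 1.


Write in Frobenius form y'' + (p(x)/x) y' + (q(x)/x^2) y = 0:
  p(x) = -5/3,  q(x) = x^2 + 3x + 5/3.
Indicial equation: r(r-1) + (-5/3) r + (5/3) = 0 -> roots r_1 = 5/3, r_2 = 1.
Take r = r_1 = 5/3. Let y(x) = x^r sum_{n>=0} a_n x^n with a_0 = 1.
Substitute y = x^r sum a_n x^n and match x^{r+n}. The recurrence is
  D(n) a_n + 3 a_{n-1} + 1 a_{n-2} = 0,  where D(n) = (r+n)(r+n-1) + (-5/3)(r+n) + (5/3).
  a_n = [-3 a_{n-1} - 1 a_{n-2}] / D(n).
Since the indicial polynomial factors as (r - r_1)(r - r_2), D(n) = (r_1 + n - r_1)(r_1 + n - r_2) = n(n + 2/3).
Evaluating step by step (a_0 = 1):
  n = 1: D(1) = 1(1 + 2/3) = 5/3; numerator = -3(1) = -3; a_1 = (-3)/(5/3) = -9/5
  n = 2: D(2) = 2(2 + 2/3) = 16/3; numerator = -3(-9/5) - 1(1) = 22/5; a_2 = (22/5)/(16/3) = 33/40
  n = 3: D(3) = 3(3 + 2/3) = 11; numerator = -3(33/40) - 1(-9/5) = -27/40; a_3 = (-27/40)/(11) = -27/440

r = 5/3; a_0 = 1; a_1 = -9/5; a_2 = 33/40; a_3 = -27/440


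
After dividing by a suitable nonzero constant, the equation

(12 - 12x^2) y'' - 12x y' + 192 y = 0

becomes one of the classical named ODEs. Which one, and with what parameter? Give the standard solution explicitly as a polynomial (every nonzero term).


All three coefficients share the factor 12; dividing through by 12 gives  (1 - x^2) y'' - x y' + 16 y = 0.
This matches the Chebyshev equation (1 - x^2) y'' - x y' + n^2 y = 0 (note the -x y' term, not -2x y') with n^2 = 16, so n = 4; the polynomial solution is T_4(x).
With y = sum_k a_k x^k, matching x^k gives (k+2)(k+1) a_{k+2} = (k^2 - n^2) a_k = (k - 4)(k + 4) a_k. The right side vanishes at k = 4, so the series with the parity of 4 terminates at degree 4.
Standard normalization: leading coefficient of T_n is 2^(n-1), so a_4 = 2^3 = 8. Work downward with a_k = (k+1)(k+2) a_{k+2} / ((k - 4)(k + 4)):
  a_2 = (3)(4)(8) / ((2 - 4)(2 + 4)) = 96/(-12) = -8
  a_0 = (1)(2)(-8) / ((0 - 4)(0 + 4)) = -16/(-16) = 1
Hence T_4(x) = 8 x^4 - 8 x^2 + 1.

T_4(x); series = 8 x^4 - 8 x^2 + 1


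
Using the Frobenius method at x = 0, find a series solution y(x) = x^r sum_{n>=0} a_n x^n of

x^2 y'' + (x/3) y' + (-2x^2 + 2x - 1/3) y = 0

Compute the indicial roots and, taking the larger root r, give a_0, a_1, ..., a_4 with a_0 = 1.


Write in Frobenius form y'' + (p(x)/x) y' + (q(x)/x^2) y = 0:
  p(x) = 1/3,  q(x) = -2x^2 + 2x - 1/3.
Indicial equation: r(r-1) + (1/3) r + (-1/3) = 0 -> roots r_1 = 1, r_2 = -1/3.
Take r = r_1 = 1. Let y(x) = x^r sum_{n>=0} a_n x^n with a_0 = 1.
Substitute y = x^r sum a_n x^n and match x^{r+n}. The recurrence is
  D(n) a_n + 2 a_{n-1} - 2 a_{n-2} = 0,  where D(n) = (r+n)(r+n-1) + (1/3)(r+n) + (-1/3).
  a_n = [-2 a_{n-1} + 2 a_{n-2}] / D(n).
Since the indicial polynomial factors as (r - r_1)(r - r_2), D(n) = (r_1 + n - r_1)(r_1 + n - r_2) = n(n + 4/3).
Evaluating step by step (a_0 = 1):
  n = 1: D(1) = 1(1 + 4/3) = 7/3; numerator = -2(1) = -2; a_1 = (-2)/(7/3) = -6/7
  n = 2: D(2) = 2(2 + 4/3) = 20/3; numerator = -2(-6/7) + 2(1) = 26/7; a_2 = (26/7)/(20/3) = 39/70
  n = 3: D(3) = 3(3 + 4/3) = 13; numerator = -2(39/70) + 2(-6/7) = -99/35; a_3 = (-99/35)/(13) = -99/455
  n = 4: D(4) = 4(4 + 4/3) = 64/3; numerator = -2(-99/455) + 2(39/70) = 141/91; a_4 = (141/91)/(64/3) = 423/5824

r = 1; a_0 = 1; a_1 = -6/7; a_2 = 39/70; a_3 = -99/455; a_4 = 423/5824


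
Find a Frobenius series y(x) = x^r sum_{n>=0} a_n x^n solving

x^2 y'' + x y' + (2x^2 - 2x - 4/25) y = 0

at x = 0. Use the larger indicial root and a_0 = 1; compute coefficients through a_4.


Write in Frobenius form y'' + (p(x)/x) y' + (q(x)/x^2) y = 0:
  p(x) = 1,  q(x) = 2x^2 - 2x - 4/25.
Indicial equation: r(r-1) + (1) r + (-4/25) = 0 -> roots r_1 = 2/5, r_2 = -2/5.
Take r = r_1 = 2/5. Let y(x) = x^r sum_{n>=0} a_n x^n with a_0 = 1.
Substitute y = x^r sum a_n x^n and match x^{r+n}. The recurrence is
  D(n) a_n - 2 a_{n-1} + 2 a_{n-2} = 0,  where D(n) = (r+n)(r+n-1) + (1)(r+n) + (-4/25).
  a_n = [2 a_{n-1} - 2 a_{n-2}] / D(n).
Since the indicial polynomial factors as (r - r_1)(r - r_2), D(n) = (r_1 + n - r_1)(r_1 + n - r_2) = n(n + 4/5).
Evaluating step by step (a_0 = 1):
  n = 1: D(1) = 1(1 + 4/5) = 9/5; numerator = 2(1) = 2; a_1 = (2)/(9/5) = 10/9
  n = 2: D(2) = 2(2 + 4/5) = 28/5; numerator = 2(10/9) - 2(1) = 2/9; a_2 = (2/9)/(28/5) = 5/126
  n = 3: D(3) = 3(3 + 4/5) = 57/5; numerator = 2(5/126) - 2(10/9) = -15/7; a_3 = (-15/7)/(57/5) = -25/133
  n = 4: D(4) = 4(4 + 4/5) = 96/5; numerator = 2(-25/133) - 2(5/126) = -545/1197; a_4 = (-545/1197)/(96/5) = -2725/114912

r = 2/5; a_0 = 1; a_1 = 10/9; a_2 = 5/126; a_3 = -25/133; a_4 = -2725/114912


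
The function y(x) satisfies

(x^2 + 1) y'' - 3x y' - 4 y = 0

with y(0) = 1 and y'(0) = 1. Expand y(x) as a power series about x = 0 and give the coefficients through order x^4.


Ansatz: y(x) = sum_{n>=0} a_n x^n, so y'(x) = sum_{n>=1} n a_n x^(n-1) and y''(x) = sum_{n>=2} n(n-1) a_n x^(n-2).
Substitute into P(x) y'' + Q(x) y' + R(x) y = 0 with P(x) = x^2 + 1, Q(x) = -3x, R(x) = -4, and match powers of x.
Initial conditions: a_0 = 1, a_1 = 1.
Setting the coefficient of each power of x to zero and solving order by order (substituting the coefficients already found):
  x^0: 2 a_2 - 4 a_0 = 0  ->  2 a_2 = 4 a_0 = 4  ->  a_2 = 2
  x^1: 6 a_3 - 7 a_1 = 0  ->  6 a_3 = 7 a_1 = 7  ->  a_3 = 7/6
  x^2: 12 a_4 - 8 a_2 = 0  ->  12 a_4 = 8 a_2 = 16  ->  a_4 = 4/3
Truncated series: y(x) = 1 + x + 2 x^2 + (7/6) x^3 + (4/3) x^4 + O(x^5).

a_0 = 1; a_1 = 1; a_2 = 2; a_3 = 7/6; a_4 = 4/3


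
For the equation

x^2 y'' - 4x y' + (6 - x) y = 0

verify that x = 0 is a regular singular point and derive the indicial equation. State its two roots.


Divide by x^2 to reach normal form y'' + P_1(x) y' + P_2(x) y = 0 with P_1(x) = -4/x and P_2(x) = -1/x + 6/x^2.
x = 0 is a singular point because the y'-coefficient -4/x has a pole at x = 0 and the y-coefficient -1/x + 6/x^2 has a pole at x = 0.
It is a regular singular point because x P_1(x) = p(x) = -4 and x^2 P_2(x) = q(x) = 6 - x are polynomials, hence analytic at x = 0.
p(0) = -4,  q(0) = 6.
Indicial equation: r(r-1) + p(0) r + q(0) = 0, i.e. r^2 + (p(0) - 1) r + q(0) = 0, i.e. r^2 - 5 r + 6 = 0.
Discriminant: (-5)^2 - 4(6) = 1, so r = (5 ± 1)/2.
Solving: r_1 = 3, r_2 = 2.

indicial: r^2 - 5 r + 6 = 0; roots r_1 = 3, r_2 = 2


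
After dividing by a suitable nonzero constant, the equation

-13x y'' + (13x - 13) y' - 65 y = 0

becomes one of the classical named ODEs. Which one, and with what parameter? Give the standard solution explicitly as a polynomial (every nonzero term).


All three coefficients share the factor -13; dividing through by -13 gives  x y'' + (1 - x) y' + 5 y = 0.
This matches the Laguerre equation x y'' + (1 - x) y' + n y = 0 with n = 5; the polynomial solution is L_5(x).
With y = sum_k a_k x^k, matching x^k gives (k+1)k a_{k+1} + (k+1) a_{k+1} - k a_k + n a_k = 0, i.e. (k+1)^2 a_{k+1} = (k - n) a_k = (k - 5) a_k. The right side vanishes at k = 5, so the series terminates at degree 5.
Standard normalization L_n(0) = 1 gives a_0 = 1. Work upward with a_{k+1} = (k - 5) a_k / (k+1)^2:
  a_1 = (0 - 5)(1) / 1^2 = -5/1 = -5
  a_2 = (1 - 5)(-5) / 2^2 = 20/4 = 5
  a_3 = (2 - 5)(5) / 3^2 = -15/9 = -5/3
  a_4 = (3 - 5)(-5/3) / 4^2 = (10/3)/16 = 5/24
  a_5 = (4 - 5)(5/24) / 5^2 = (-5/24)/25 = -1/120
Hence L_5(x) = -x^5/120 + 5 x^4/24 - 5 x^3/3 + 5 x^2 - 5 x + 1.

L_5(x); series = -x^5/120 + 5 x^4/24 - 5 x^3/3 + 5 x^2 - 5 x + 1


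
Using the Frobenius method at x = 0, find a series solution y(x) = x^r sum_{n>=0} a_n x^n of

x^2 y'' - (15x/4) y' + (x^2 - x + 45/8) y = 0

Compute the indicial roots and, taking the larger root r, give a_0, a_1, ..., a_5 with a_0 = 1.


Write in Frobenius form y'' + (p(x)/x) y' + (q(x)/x^2) y = 0:
  p(x) = -15/4,  q(x) = x^2 - x + 45/8.
Indicial equation: r(r-1) + (-15/4) r + (45/8) = 0 -> roots r_1 = 5/2, r_2 = 9/4.
Take r = r_1 = 5/2. Let y(x) = x^r sum_{n>=0} a_n x^n with a_0 = 1.
Substitute y = x^r sum a_n x^n and match x^{r+n}. The recurrence is
  D(n) a_n - 1 a_{n-1} + 1 a_{n-2} = 0,  where D(n) = (r+n)(r+n-1) + (-15/4)(r+n) + (45/8).
  a_n = [1 a_{n-1} - 1 a_{n-2}] / D(n).
Since the indicial polynomial factors as (r - r_1)(r - r_2), D(n) = (r_1 + n - r_1)(r_1 + n - r_2) = n(n + 1/4).
Evaluating step by step (a_0 = 1):
  n = 1: D(1) = 1(1 + 1/4) = 5/4; numerator = 1(1) = 1; a_1 = (1)/(5/4) = 4/5
  n = 2: D(2) = 2(2 + 1/4) = 9/2; numerator = 1(4/5) - 1(1) = -1/5; a_2 = (-1/5)/(9/2) = -2/45
  n = 3: D(3) = 3(3 + 1/4) = 39/4; numerator = 1(-2/45) - 1(4/5) = -38/45; a_3 = (-38/45)/(39/4) = -152/1755
  n = 4: D(4) = 4(4 + 1/4) = 17; numerator = 1(-152/1755) - 1(-2/45) = -74/1755; a_4 = (-74/1755)/(17) = -74/29835
  n = 5: D(5) = 5(5 + 1/4) = 105/4; numerator = 1(-74/29835) - 1(-152/1755) = 502/5967; a_5 = (502/5967)/(105/4) = 2008/626535

r = 5/2; a_0 = 1; a_1 = 4/5; a_2 = -2/45; a_3 = -152/1755; a_4 = -74/29835; a_5 = 2008/626535


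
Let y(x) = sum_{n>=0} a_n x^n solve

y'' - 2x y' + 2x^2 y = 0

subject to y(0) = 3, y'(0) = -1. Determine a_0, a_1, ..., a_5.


Ansatz: y(x) = sum_{n>=0} a_n x^n, so y'(x) = sum_{n>=1} n a_n x^(n-1) and y''(x) = sum_{n>=2} n(n-1) a_n x^(n-2).
Substitute into P(x) y'' + Q(x) y' + R(x) y = 0 with P(x) = 1, Q(x) = -2x, R(x) = 2x^2, and match powers of x.
Initial conditions: a_0 = 3, a_1 = -1.
Setting the coefficient of each power of x to zero and solving order by order (substituting the coefficients already found):
  x^0: 2 a_2 = 0  ->  a_2 = 0
  x^1: 6 a_3 - 2 a_1 = 0  ->  6 a_3 = 2 a_1 = -2  ->  a_3 = -1/3
  x^2: 12 a_4 - 4 a_2 + 2 a_0 = 0  ->  12 a_4 = 4 a_2 - 2 a_0 = -6  ->  a_4 = -1/2
  x^3: 20 a_5 - 6 a_3 + 2 a_1 = 0  ->  20 a_5 = 6 a_3 - 2 a_1 = 0  ->  a_5 = 0
Truncated series: y(x) = 3 - x - (1/3) x^3 - (1/2) x^4 + O(x^6).

a_0 = 3; a_1 = -1; a_2 = 0; a_3 = -1/3; a_4 = -1/2; a_5 = 0


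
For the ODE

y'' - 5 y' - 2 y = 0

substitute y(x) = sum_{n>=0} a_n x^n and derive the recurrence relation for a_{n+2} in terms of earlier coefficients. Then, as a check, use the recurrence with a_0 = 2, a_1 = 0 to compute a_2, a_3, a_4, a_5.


Substitute y = sum_n a_n x^n.
y''(x) has coefficient (n+2)(n+1) a_{n+2} at x^n;
-5 y'(x) has coefficient -5 (n+1) a_{n+1} at x^n;
-2 y(x) has coefficient -2 a_n at x^n.
Matching x^n: (n+2)(n+1) a_{n+2} - 5 (n+1) a_{n+1} - 2 a_n = 0.
Thus a_{n+2} = [5 (n+1) a_{n+1} + 2 a_n] / ((n+1)(n+2)).

Check with a_0 = 2, a_1 = 0 (apply the recurrence for n = 0, 1, 2, 3): a_0 = 2, a_1 = 0, a_2 = 2, a_3 = 10/3, a_4 = 9/2, a_5 = 29/6.

a_(n+2) = [5 (n+1) a_(n+1) + 2 a_n] / ((n+1)(n+2)); check: a_0 = 2, a_1 = 0, a_2 = 2, a_3 = 10/3, a_4 = 9/2, a_5 = 29/6


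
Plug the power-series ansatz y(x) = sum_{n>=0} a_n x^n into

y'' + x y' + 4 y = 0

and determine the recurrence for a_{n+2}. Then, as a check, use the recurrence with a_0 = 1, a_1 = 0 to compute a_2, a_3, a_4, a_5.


Substitute y = sum_n a_n x^n.
y''(x) has coefficient (n+2)(n+1) a_{n+2} at x^n;
x y'(x) has coefficient n a_n at x^n (shift);
4 y(x) has coefficient 4 a_n at x^n.
Matching x^n: (n+2)(n+1) a_{n+2} + (n + 4) a_n = 0.
Thus a_{n+2} = (-n - 4) / ((n+1)(n+2)) * a_n.

Check with a_0 = 1, a_1 = 0 (apply the recurrence for n = 0, 1, 2, 3): a_0 = 1, a_1 = 0, a_2 = -2, a_3 = 0, a_4 = 1, a_5 = 0.

a_(n+2) = (-n - 4) / ((n+1)(n+2)) * a_n; check: a_0 = 1, a_1 = 0, a_2 = -2, a_3 = 0, a_4 = 1, a_5 = 0


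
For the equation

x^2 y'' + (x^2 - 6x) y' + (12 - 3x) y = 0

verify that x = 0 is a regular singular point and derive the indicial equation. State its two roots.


Divide by x^2 to reach normal form y'' + P_1(x) y' + P_2(x) y = 0 with P_1(x) = 1 - 6/x and P_2(x) = -3/x + 12/x^2.
x = 0 is a singular point because the y'-coefficient 1 - 6/x has a pole at x = 0 and the y-coefficient -3/x + 12/x^2 has a pole at x = 0.
It is a regular singular point because x P_1(x) = p(x) = x - 6 and x^2 P_2(x) = q(x) = 12 - 3x are polynomials, hence analytic at x = 0.
p(0) = -6,  q(0) = 12.
Indicial equation: r(r-1) + p(0) r + q(0) = 0, i.e. r^2 + (p(0) - 1) r + q(0) = 0, i.e. r^2 - 7 r + 12 = 0.
Discriminant: (-7)^2 - 4(12) = 1, so r = (7 ± 1)/2.
Solving: r_1 = 4, r_2 = 3.

indicial: r^2 - 7 r + 12 = 0; roots r_1 = 4, r_2 = 3


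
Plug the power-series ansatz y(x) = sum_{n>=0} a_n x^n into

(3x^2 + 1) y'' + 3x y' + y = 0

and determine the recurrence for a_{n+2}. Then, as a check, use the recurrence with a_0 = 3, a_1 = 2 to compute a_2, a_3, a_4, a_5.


Substitute y = sum_n a_n x^n.
(1 + 3 x^2) y'' contributes (n+2)(n+1) a_{n+2} + 3 n(n-1) a_n at x^n.
3 x y'(x) contributes 3 n a_n at x^n.
y(x) contributes 1 a_n at x^n.
Matching x^n: (n+2)(n+1) a_{n+2} + (3 n(n-1) + 3 n + 1) a_n = 0.
Thus a_{n+2} = (-3 n(n-1) - 3 n - 1) / ((n+1)(n+2)) * a_n.

Check with a_0 = 3, a_1 = 2 (apply the recurrence for n = 0, 1, 2, 3): a_0 = 3, a_1 = 2, a_2 = -3/2, a_3 = -4/3, a_4 = 13/8, a_5 = 28/15.

a_(n+2) = (-3 n(n-1) - 3 n - 1) / ((n+1)(n+2)) * a_n; check: a_0 = 3, a_1 = 2, a_2 = -3/2, a_3 = -4/3, a_4 = 13/8, a_5 = 28/15


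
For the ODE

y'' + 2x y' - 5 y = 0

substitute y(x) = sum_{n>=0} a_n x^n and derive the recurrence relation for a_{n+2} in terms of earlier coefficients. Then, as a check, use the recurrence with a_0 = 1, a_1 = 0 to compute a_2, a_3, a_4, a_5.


Substitute y = sum_n a_n x^n.
y''(x) has coefficient (n+2)(n+1) a_{n+2} at x^n;
2 x y'(x) has coefficient 2 n a_n at x^n (shift);
-5 y(x) has coefficient -5 a_n at x^n.
Matching x^n: (n+2)(n+1) a_{n+2} + (2n - 5) a_n = 0.
Thus a_{n+2} = (-2n + 5) / ((n+1)(n+2)) * a_n.

Check with a_0 = 1, a_1 = 0 (apply the recurrence for n = 0, 1, 2, 3): a_0 = 1, a_1 = 0, a_2 = 5/2, a_3 = 0, a_4 = 5/24, a_5 = 0.

a_(n+2) = (-2n + 5) / ((n+1)(n+2)) * a_n; check: a_0 = 1, a_1 = 0, a_2 = 5/2, a_3 = 0, a_4 = 5/24, a_5 = 0


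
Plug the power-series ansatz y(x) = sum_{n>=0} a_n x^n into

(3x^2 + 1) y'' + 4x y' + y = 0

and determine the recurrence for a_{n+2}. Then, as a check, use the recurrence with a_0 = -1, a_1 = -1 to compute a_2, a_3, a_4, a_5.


Substitute y = sum_n a_n x^n.
(1 + 3 x^2) y'' contributes (n+2)(n+1) a_{n+2} + 3 n(n-1) a_n at x^n.
4 x y'(x) contributes 4 n a_n at x^n.
y(x) contributes 1 a_n at x^n.
Matching x^n: (n+2)(n+1) a_{n+2} + (3 n(n-1) + 4 n + 1) a_n = 0.
Thus a_{n+2} = (-3 n(n-1) - 4 n - 1) / ((n+1)(n+2)) * a_n.

Check with a_0 = -1, a_1 = -1 (apply the recurrence for n = 0, 1, 2, 3): a_0 = -1, a_1 = -1, a_2 = 1/2, a_3 = 5/6, a_4 = -5/8, a_5 = -31/24.

a_(n+2) = (-3 n(n-1) - 4 n - 1) / ((n+1)(n+2)) * a_n; check: a_0 = -1, a_1 = -1, a_2 = 1/2, a_3 = 5/6, a_4 = -5/8, a_5 = -31/24


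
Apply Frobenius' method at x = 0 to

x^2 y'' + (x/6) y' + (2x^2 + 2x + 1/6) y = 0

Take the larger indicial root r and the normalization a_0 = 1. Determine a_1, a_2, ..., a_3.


Write in Frobenius form y'' + (p(x)/x) y' + (q(x)/x^2) y = 0:
  p(x) = 1/6,  q(x) = 2x^2 + 2x + 1/6.
Indicial equation: r(r-1) + (1/6) r + (1/6) = 0 -> roots r_1 = 1/2, r_2 = 1/3.
Take r = r_1 = 1/2. Let y(x) = x^r sum_{n>=0} a_n x^n with a_0 = 1.
Substitute y = x^r sum a_n x^n and match x^{r+n}. The recurrence is
  D(n) a_n + 2 a_{n-1} + 2 a_{n-2} = 0,  where D(n) = (r+n)(r+n-1) + (1/6)(r+n) + (1/6).
  a_n = [-2 a_{n-1} - 2 a_{n-2}] / D(n).
Since the indicial polynomial factors as (r - r_1)(r - r_2), D(n) = (r_1 + n - r_1)(r_1 + n - r_2) = n(n + 1/6).
Evaluating step by step (a_0 = 1):
  n = 1: D(1) = 1(1 + 1/6) = 7/6; numerator = -2(1) = -2; a_1 = (-2)/(7/6) = -12/7
  n = 2: D(2) = 2(2 + 1/6) = 13/3; numerator = -2(-12/7) - 2(1) = 10/7; a_2 = (10/7)/(13/3) = 30/91
  n = 3: D(3) = 3(3 + 1/6) = 19/2; numerator = -2(30/91) - 2(-12/7) = 36/13; a_3 = (36/13)/(19/2) = 72/247

r = 1/2; a_0 = 1; a_1 = -12/7; a_2 = 30/91; a_3 = 72/247


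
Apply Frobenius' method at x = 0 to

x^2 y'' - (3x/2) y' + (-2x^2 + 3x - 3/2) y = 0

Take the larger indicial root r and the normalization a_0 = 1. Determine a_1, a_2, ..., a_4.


Write in Frobenius form y'' + (p(x)/x) y' + (q(x)/x^2) y = 0:
  p(x) = -3/2,  q(x) = -2x^2 + 3x - 3/2.
Indicial equation: r(r-1) + (-3/2) r + (-3/2) = 0 -> roots r_1 = 3, r_2 = -1/2.
Take r = r_1 = 3. Let y(x) = x^r sum_{n>=0} a_n x^n with a_0 = 1.
Substitute y = x^r sum a_n x^n and match x^{r+n}. The recurrence is
  D(n) a_n + 3 a_{n-1} - 2 a_{n-2} = 0,  where D(n) = (r+n)(r+n-1) + (-3/2)(r+n) + (-3/2).
  a_n = [-3 a_{n-1} + 2 a_{n-2}] / D(n).
Since the indicial polynomial factors as (r - r_1)(r - r_2), D(n) = (r_1 + n - r_1)(r_1 + n - r_2) = n(n + 7/2).
Evaluating step by step (a_0 = 1):
  n = 1: D(1) = 1(1 + 7/2) = 9/2; numerator = -3(1) = -3; a_1 = (-3)/(9/2) = -2/3
  n = 2: D(2) = 2(2 + 7/2) = 11; numerator = -3(-2/3) + 2(1) = 4; a_2 = (4)/(11) = 4/11
  n = 3: D(3) = 3(3 + 7/2) = 39/2; numerator = -3(4/11) + 2(-2/3) = -80/33; a_3 = (-80/33)/(39/2) = -160/1287
  n = 4: D(4) = 4(4 + 7/2) = 30; numerator = -3(-160/1287) + 2(4/11) = 472/429; a_4 = (472/429)/(30) = 236/6435

r = 3; a_0 = 1; a_1 = -2/3; a_2 = 4/11; a_3 = -160/1287; a_4 = 236/6435


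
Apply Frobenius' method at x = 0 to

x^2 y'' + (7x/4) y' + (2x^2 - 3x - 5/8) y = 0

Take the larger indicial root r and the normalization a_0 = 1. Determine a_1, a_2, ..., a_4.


Write in Frobenius form y'' + (p(x)/x) y' + (q(x)/x^2) y = 0:
  p(x) = 7/4,  q(x) = 2x^2 - 3x - 5/8.
Indicial equation: r(r-1) + (7/4) r + (-5/8) = 0 -> roots r_1 = 1/2, r_2 = -5/4.
Take r = r_1 = 1/2. Let y(x) = x^r sum_{n>=0} a_n x^n with a_0 = 1.
Substitute y = x^r sum a_n x^n and match x^{r+n}. The recurrence is
  D(n) a_n - 3 a_{n-1} + 2 a_{n-2} = 0,  where D(n) = (r+n)(r+n-1) + (7/4)(r+n) + (-5/8).
  a_n = [3 a_{n-1} - 2 a_{n-2}] / D(n).
Since the indicial polynomial factors as (r - r_1)(r - r_2), D(n) = (r_1 + n - r_1)(r_1 + n - r_2) = n(n + 7/4).
Evaluating step by step (a_0 = 1):
  n = 1: D(1) = 1(1 + 7/4) = 11/4; numerator = 3(1) = 3; a_1 = (3)/(11/4) = 12/11
  n = 2: D(2) = 2(2 + 7/4) = 15/2; numerator = 3(12/11) - 2(1) = 14/11; a_2 = (14/11)/(15/2) = 28/165
  n = 3: D(3) = 3(3 + 7/4) = 57/4; numerator = 3(28/165) - 2(12/11) = -92/55; a_3 = (-92/55)/(57/4) = -368/3135
  n = 4: D(4) = 4(4 + 7/4) = 23; numerator = 3(-368/3135) - 2(28/165) = -2168/3135; a_4 = (-2168/3135)/(23) = -2168/72105

r = 1/2; a_0 = 1; a_1 = 12/11; a_2 = 28/165; a_3 = -368/3135; a_4 = -2168/72105


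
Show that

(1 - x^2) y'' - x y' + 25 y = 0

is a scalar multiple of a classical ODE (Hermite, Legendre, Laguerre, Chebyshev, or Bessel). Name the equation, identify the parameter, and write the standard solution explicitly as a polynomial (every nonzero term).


The equation is already in a standard form:  (1 - x^2) y'' - x y' + 25 y = 0.
This matches the Chebyshev equation (1 - x^2) y'' - x y' + n^2 y = 0 (note the -x y' term, not -2x y') with n^2 = 25, so n = 5; the polynomial solution is T_5(x).
With y = sum_k a_k x^k, matching x^k gives (k+2)(k+1) a_{k+2} = (k^2 - n^2) a_k = (k - 5)(k + 5) a_k. The right side vanishes at k = 5, so the series with the parity of 5 terminates at degree 5.
Standard normalization: leading coefficient of T_n is 2^(n-1), so a_5 = 2^4 = 16. Work downward with a_k = (k+1)(k+2) a_{k+2} / ((k - 5)(k + 5)):
  a_3 = (4)(5)(16) / ((3 - 5)(3 + 5)) = 320/(-16) = -20
  a_1 = (2)(3)(-20) / ((1 - 5)(1 + 5)) = -120/(-24) = 5
Hence T_5(x) = 16 x^5 - 20 x^3 + 5 x.

T_5(x); series = 16 x^5 - 20 x^3 + 5 x


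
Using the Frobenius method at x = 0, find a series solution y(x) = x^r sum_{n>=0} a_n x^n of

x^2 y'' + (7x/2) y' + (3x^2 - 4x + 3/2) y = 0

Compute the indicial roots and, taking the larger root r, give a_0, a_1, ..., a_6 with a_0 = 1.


Write in Frobenius form y'' + (p(x)/x) y' + (q(x)/x^2) y = 0:
  p(x) = 7/2,  q(x) = 3x^2 - 4x + 3/2.
Indicial equation: r(r-1) + (7/2) r + (3/2) = 0 -> roots r_1 = -1, r_2 = -3/2.
Take r = r_1 = -1. Let y(x) = x^r sum_{n>=0} a_n x^n with a_0 = 1.
Substitute y = x^r sum a_n x^n and match x^{r+n}. The recurrence is
  D(n) a_n - 4 a_{n-1} + 3 a_{n-2} = 0,  where D(n) = (r+n)(r+n-1) + (7/2)(r+n) + (3/2).
  a_n = [4 a_{n-1} - 3 a_{n-2}] / D(n).
Since the indicial polynomial factors as (r - r_1)(r - r_2), D(n) = (r_1 + n - r_1)(r_1 + n - r_2) = n(n + 1/2).
Evaluating step by step (a_0 = 1):
  n = 1: D(1) = 1(1 + 1/2) = 3/2; numerator = 4(1) = 4; a_1 = (4)/(3/2) = 8/3
  n = 2: D(2) = 2(2 + 1/2) = 5; numerator = 4(8/3) - 3(1) = 23/3; a_2 = (23/3)/(5) = 23/15
  n = 3: D(3) = 3(3 + 1/2) = 21/2; numerator = 4(23/15) - 3(8/3) = -28/15; a_3 = (-28/15)/(21/2) = -8/45
  n = 4: D(4) = 4(4 + 1/2) = 18; numerator = 4(-8/45) - 3(23/15) = -239/45; a_4 = (-239/45)/(18) = -239/810
  n = 5: D(5) = 5(5 + 1/2) = 55/2; numerator = 4(-239/810) - 3(-8/45) = -262/405; a_5 = (-262/405)/(55/2) = -524/22275
  n = 6: D(6) = 6(6 + 1/2) = 39; numerator = 4(-524/22275) - 3(-239/810) = 35243/44550; a_6 = (35243/44550)/(39) = 2711/133650

r = -1; a_0 = 1; a_1 = 8/3; a_2 = 23/15; a_3 = -8/45; a_4 = -239/810; a_5 = -524/22275; a_6 = 2711/133650


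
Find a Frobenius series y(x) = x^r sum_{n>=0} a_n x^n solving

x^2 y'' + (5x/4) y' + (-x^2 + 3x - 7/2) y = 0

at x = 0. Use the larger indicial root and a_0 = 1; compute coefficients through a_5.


Write in Frobenius form y'' + (p(x)/x) y' + (q(x)/x^2) y = 0:
  p(x) = 5/4,  q(x) = -x^2 + 3x - 7/2.
Indicial equation: r(r-1) + (5/4) r + (-7/2) = 0 -> roots r_1 = 7/4, r_2 = -2.
Take r = r_1 = 7/4. Let y(x) = x^r sum_{n>=0} a_n x^n with a_0 = 1.
Substitute y = x^r sum a_n x^n and match x^{r+n}. The recurrence is
  D(n) a_n + 3 a_{n-1} - 1 a_{n-2} = 0,  where D(n) = (r+n)(r+n-1) + (5/4)(r+n) + (-7/2).
  a_n = [-3 a_{n-1} + 1 a_{n-2}] / D(n).
Since the indicial polynomial factors as (r - r_1)(r - r_2), D(n) = (r_1 + n - r_1)(r_1 + n - r_2) = n(n + 15/4).
Evaluating step by step (a_0 = 1):
  n = 1: D(1) = 1(1 + 15/4) = 19/4; numerator = -3(1) = -3; a_1 = (-3)/(19/4) = -12/19
  n = 2: D(2) = 2(2 + 15/4) = 23/2; numerator = -3(-12/19) + 1(1) = 55/19; a_2 = (55/19)/(23/2) = 110/437
  n = 3: D(3) = 3(3 + 15/4) = 81/4; numerator = -3(110/437) + 1(-12/19) = -606/437; a_3 = (-606/437)/(81/4) = -808/11799
  n = 4: D(4) = 4(4 + 15/4) = 31; numerator = -3(-808/11799) + 1(110/437) = 1798/3933; a_4 = (1798/3933)/(31) = 58/3933
  n = 5: D(5) = 5(5 + 15/4) = 175/4; numerator = -3(58/3933) + 1(-808/11799) = -70/621; a_5 = (-70/621)/(175/4) = -8/3105

r = 7/4; a_0 = 1; a_1 = -12/19; a_2 = 110/437; a_3 = -808/11799; a_4 = 58/3933; a_5 = -8/3105


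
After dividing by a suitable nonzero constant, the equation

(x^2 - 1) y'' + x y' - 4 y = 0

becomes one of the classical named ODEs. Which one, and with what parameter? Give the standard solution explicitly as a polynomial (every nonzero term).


All three coefficients share the factor -1; dividing through by -1 gives  (1 - x^2) y'' - x y' + 4 y = 0.
This matches the Chebyshev equation (1 - x^2) y'' - x y' + n^2 y = 0 (note the -x y' term, not -2x y') with n^2 = 4, so n = 2; the polynomial solution is T_2(x).
With y = sum_k a_k x^k, matching x^k gives (k+2)(k+1) a_{k+2} = (k^2 - n^2) a_k = (k - 2)(k + 2) a_k. The right side vanishes at k = 2, so the series with the parity of 2 terminates at degree 2.
Standard normalization: leading coefficient of T_n is 2^(n-1), so a_2 = 2^1 = 2. Work downward with a_k = (k+1)(k+2) a_{k+2} / ((k - 2)(k + 2)):
  a_0 = (1)(2)(2) / ((0 - 2)(0 + 2)) = 4/(-4) = -1
Hence T_2(x) = 2 x^2 - 1.

T_2(x); series = 2 x^2 - 1


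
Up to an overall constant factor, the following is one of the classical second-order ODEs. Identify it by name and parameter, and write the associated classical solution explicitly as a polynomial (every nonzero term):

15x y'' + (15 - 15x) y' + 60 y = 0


All three coefficients share the factor 15; dividing through by 15 gives  x y'' + (1 - x) y' + 4 y = 0.
This matches the Laguerre equation x y'' + (1 - x) y' + n y = 0 with n = 4; the polynomial solution is L_4(x).
With y = sum_k a_k x^k, matching x^k gives (k+1)k a_{k+1} + (k+1) a_{k+1} - k a_k + n a_k = 0, i.e. (k+1)^2 a_{k+1} = (k - n) a_k = (k - 4) a_k. The right side vanishes at k = 4, so the series terminates at degree 4.
Standard normalization L_n(0) = 1 gives a_0 = 1. Work upward with a_{k+1} = (k - 4) a_k / (k+1)^2:
  a_1 = (0 - 4)(1) / 1^2 = -4/1 = -4
  a_2 = (1 - 4)(-4) / 2^2 = 12/4 = 3
  a_3 = (2 - 4)(3) / 3^2 = -6/9 = -2/3
  a_4 = (3 - 4)(-2/3) / 4^2 = (2/3)/16 = 1/24
Hence L_4(x) = x^4/24 - 2 x^3/3 + 3 x^2 - 4 x + 1.

L_4(x); series = x^4/24 - 2 x^3/3 + 3 x^2 - 4 x + 1
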